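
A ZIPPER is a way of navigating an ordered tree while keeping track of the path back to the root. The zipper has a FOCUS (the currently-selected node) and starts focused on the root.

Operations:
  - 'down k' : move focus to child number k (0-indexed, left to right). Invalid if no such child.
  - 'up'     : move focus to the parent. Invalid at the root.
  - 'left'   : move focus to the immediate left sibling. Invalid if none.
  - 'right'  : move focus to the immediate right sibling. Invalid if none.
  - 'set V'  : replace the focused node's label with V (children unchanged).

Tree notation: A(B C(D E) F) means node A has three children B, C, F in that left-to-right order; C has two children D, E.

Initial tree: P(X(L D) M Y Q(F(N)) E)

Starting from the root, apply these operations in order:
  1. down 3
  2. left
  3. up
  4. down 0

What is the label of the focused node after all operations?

Answer: X

Derivation:
Step 1 (down 3): focus=Q path=3 depth=1 children=['F'] left=['X', 'M', 'Y'] right=['E'] parent=P
Step 2 (left): focus=Y path=2 depth=1 children=[] left=['X', 'M'] right=['Q', 'E'] parent=P
Step 3 (up): focus=P path=root depth=0 children=['X', 'M', 'Y', 'Q', 'E'] (at root)
Step 4 (down 0): focus=X path=0 depth=1 children=['L', 'D'] left=[] right=['M', 'Y', 'Q', 'E'] parent=P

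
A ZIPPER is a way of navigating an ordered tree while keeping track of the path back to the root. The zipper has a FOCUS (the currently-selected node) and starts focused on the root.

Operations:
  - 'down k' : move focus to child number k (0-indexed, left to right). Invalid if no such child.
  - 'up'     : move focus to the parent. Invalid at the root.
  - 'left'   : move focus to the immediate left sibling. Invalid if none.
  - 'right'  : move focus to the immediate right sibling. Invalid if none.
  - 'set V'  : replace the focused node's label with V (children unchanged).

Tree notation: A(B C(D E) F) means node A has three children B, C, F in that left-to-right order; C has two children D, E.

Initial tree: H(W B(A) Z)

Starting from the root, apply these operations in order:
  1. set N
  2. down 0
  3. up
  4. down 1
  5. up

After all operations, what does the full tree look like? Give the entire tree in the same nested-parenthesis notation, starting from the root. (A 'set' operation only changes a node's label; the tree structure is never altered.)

Step 1 (set N): focus=N path=root depth=0 children=['W', 'B', 'Z'] (at root)
Step 2 (down 0): focus=W path=0 depth=1 children=[] left=[] right=['B', 'Z'] parent=N
Step 3 (up): focus=N path=root depth=0 children=['W', 'B', 'Z'] (at root)
Step 4 (down 1): focus=B path=1 depth=1 children=['A'] left=['W'] right=['Z'] parent=N
Step 5 (up): focus=N path=root depth=0 children=['W', 'B', 'Z'] (at root)

Answer: N(W B(A) Z)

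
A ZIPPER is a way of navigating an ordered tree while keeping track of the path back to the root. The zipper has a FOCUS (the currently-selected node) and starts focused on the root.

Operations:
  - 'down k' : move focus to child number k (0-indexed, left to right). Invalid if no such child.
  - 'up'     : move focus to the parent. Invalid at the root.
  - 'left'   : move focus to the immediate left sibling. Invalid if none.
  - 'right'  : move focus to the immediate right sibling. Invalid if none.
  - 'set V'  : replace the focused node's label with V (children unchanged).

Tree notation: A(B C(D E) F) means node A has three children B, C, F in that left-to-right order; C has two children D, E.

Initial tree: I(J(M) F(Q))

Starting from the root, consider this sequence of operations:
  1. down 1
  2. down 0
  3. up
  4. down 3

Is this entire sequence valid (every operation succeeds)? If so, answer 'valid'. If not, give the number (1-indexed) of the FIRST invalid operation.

Answer: 4

Derivation:
Step 1 (down 1): focus=F path=1 depth=1 children=['Q'] left=['J'] right=[] parent=I
Step 2 (down 0): focus=Q path=1/0 depth=2 children=[] left=[] right=[] parent=F
Step 3 (up): focus=F path=1 depth=1 children=['Q'] left=['J'] right=[] parent=I
Step 4 (down 3): INVALID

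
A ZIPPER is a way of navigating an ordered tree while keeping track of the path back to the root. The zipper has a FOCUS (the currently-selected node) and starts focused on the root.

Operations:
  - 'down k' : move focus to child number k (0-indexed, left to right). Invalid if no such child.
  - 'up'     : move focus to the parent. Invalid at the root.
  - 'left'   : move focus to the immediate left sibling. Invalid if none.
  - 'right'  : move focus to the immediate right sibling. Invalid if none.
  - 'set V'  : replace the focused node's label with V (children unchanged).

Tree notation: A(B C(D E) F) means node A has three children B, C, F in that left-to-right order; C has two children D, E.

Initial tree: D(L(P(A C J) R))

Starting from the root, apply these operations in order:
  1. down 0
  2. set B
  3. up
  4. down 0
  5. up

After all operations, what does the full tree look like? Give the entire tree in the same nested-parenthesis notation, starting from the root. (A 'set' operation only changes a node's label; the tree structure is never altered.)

Step 1 (down 0): focus=L path=0 depth=1 children=['P', 'R'] left=[] right=[] parent=D
Step 2 (set B): focus=B path=0 depth=1 children=['P', 'R'] left=[] right=[] parent=D
Step 3 (up): focus=D path=root depth=0 children=['B'] (at root)
Step 4 (down 0): focus=B path=0 depth=1 children=['P', 'R'] left=[] right=[] parent=D
Step 5 (up): focus=D path=root depth=0 children=['B'] (at root)

Answer: D(B(P(A C J) R))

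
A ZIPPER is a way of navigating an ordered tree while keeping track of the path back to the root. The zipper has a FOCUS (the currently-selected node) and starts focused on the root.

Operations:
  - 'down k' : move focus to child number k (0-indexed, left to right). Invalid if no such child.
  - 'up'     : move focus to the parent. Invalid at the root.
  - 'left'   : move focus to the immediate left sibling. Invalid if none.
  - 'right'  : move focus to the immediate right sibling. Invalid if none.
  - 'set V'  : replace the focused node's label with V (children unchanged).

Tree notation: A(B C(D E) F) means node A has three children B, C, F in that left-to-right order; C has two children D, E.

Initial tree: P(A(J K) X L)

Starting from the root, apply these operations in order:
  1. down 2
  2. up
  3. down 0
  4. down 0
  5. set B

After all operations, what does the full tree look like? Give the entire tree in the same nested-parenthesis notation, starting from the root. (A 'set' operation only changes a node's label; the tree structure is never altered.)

Answer: P(A(B K) X L)

Derivation:
Step 1 (down 2): focus=L path=2 depth=1 children=[] left=['A', 'X'] right=[] parent=P
Step 2 (up): focus=P path=root depth=0 children=['A', 'X', 'L'] (at root)
Step 3 (down 0): focus=A path=0 depth=1 children=['J', 'K'] left=[] right=['X', 'L'] parent=P
Step 4 (down 0): focus=J path=0/0 depth=2 children=[] left=[] right=['K'] parent=A
Step 5 (set B): focus=B path=0/0 depth=2 children=[] left=[] right=['K'] parent=A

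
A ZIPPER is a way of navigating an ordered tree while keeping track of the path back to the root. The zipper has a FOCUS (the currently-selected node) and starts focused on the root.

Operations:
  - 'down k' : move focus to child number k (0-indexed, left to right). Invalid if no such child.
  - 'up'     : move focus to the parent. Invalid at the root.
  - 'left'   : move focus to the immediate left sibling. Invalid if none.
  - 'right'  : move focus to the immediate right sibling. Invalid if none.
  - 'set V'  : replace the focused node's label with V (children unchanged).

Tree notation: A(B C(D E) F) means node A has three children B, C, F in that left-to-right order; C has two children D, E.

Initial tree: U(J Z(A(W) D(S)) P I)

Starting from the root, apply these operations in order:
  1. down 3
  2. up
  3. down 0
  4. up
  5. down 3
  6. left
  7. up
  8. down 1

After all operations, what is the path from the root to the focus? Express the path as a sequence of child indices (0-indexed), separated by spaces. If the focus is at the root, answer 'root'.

Step 1 (down 3): focus=I path=3 depth=1 children=[] left=['J', 'Z', 'P'] right=[] parent=U
Step 2 (up): focus=U path=root depth=0 children=['J', 'Z', 'P', 'I'] (at root)
Step 3 (down 0): focus=J path=0 depth=1 children=[] left=[] right=['Z', 'P', 'I'] parent=U
Step 4 (up): focus=U path=root depth=0 children=['J', 'Z', 'P', 'I'] (at root)
Step 5 (down 3): focus=I path=3 depth=1 children=[] left=['J', 'Z', 'P'] right=[] parent=U
Step 6 (left): focus=P path=2 depth=1 children=[] left=['J', 'Z'] right=['I'] parent=U
Step 7 (up): focus=U path=root depth=0 children=['J', 'Z', 'P', 'I'] (at root)
Step 8 (down 1): focus=Z path=1 depth=1 children=['A', 'D'] left=['J'] right=['P', 'I'] parent=U

Answer: 1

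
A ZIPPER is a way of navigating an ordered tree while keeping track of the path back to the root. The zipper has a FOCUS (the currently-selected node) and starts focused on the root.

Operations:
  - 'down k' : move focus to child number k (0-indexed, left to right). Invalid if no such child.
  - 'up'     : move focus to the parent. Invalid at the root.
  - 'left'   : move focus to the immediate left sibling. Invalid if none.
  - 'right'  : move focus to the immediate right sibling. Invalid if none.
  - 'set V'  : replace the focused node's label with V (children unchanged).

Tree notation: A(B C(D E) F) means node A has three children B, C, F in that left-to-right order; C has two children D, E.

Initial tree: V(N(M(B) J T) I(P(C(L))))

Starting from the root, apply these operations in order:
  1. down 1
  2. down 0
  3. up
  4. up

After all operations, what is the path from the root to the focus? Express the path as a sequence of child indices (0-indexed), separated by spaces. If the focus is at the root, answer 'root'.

Answer: root

Derivation:
Step 1 (down 1): focus=I path=1 depth=1 children=['P'] left=['N'] right=[] parent=V
Step 2 (down 0): focus=P path=1/0 depth=2 children=['C'] left=[] right=[] parent=I
Step 3 (up): focus=I path=1 depth=1 children=['P'] left=['N'] right=[] parent=V
Step 4 (up): focus=V path=root depth=0 children=['N', 'I'] (at root)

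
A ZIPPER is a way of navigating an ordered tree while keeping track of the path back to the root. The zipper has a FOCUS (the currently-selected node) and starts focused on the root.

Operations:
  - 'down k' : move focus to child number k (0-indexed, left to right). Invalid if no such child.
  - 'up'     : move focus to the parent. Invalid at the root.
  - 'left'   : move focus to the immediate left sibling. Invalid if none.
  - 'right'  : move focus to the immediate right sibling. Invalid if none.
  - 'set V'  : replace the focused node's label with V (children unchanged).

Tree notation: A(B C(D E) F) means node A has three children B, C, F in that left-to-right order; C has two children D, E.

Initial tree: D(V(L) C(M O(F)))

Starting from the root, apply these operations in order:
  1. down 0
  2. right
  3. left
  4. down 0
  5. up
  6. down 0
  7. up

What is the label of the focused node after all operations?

Step 1 (down 0): focus=V path=0 depth=1 children=['L'] left=[] right=['C'] parent=D
Step 2 (right): focus=C path=1 depth=1 children=['M', 'O'] left=['V'] right=[] parent=D
Step 3 (left): focus=V path=0 depth=1 children=['L'] left=[] right=['C'] parent=D
Step 4 (down 0): focus=L path=0/0 depth=2 children=[] left=[] right=[] parent=V
Step 5 (up): focus=V path=0 depth=1 children=['L'] left=[] right=['C'] parent=D
Step 6 (down 0): focus=L path=0/0 depth=2 children=[] left=[] right=[] parent=V
Step 7 (up): focus=V path=0 depth=1 children=['L'] left=[] right=['C'] parent=D

Answer: V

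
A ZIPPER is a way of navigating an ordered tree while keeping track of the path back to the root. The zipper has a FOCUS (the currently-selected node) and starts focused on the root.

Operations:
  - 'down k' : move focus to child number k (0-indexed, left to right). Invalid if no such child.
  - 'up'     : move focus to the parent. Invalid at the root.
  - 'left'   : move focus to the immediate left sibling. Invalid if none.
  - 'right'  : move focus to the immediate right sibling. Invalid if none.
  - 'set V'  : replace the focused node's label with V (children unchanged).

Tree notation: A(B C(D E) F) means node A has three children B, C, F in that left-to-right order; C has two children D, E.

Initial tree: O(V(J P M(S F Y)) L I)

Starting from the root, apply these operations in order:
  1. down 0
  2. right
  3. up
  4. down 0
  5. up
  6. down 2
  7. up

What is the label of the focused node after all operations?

Step 1 (down 0): focus=V path=0 depth=1 children=['J', 'P', 'M'] left=[] right=['L', 'I'] parent=O
Step 2 (right): focus=L path=1 depth=1 children=[] left=['V'] right=['I'] parent=O
Step 3 (up): focus=O path=root depth=0 children=['V', 'L', 'I'] (at root)
Step 4 (down 0): focus=V path=0 depth=1 children=['J', 'P', 'M'] left=[] right=['L', 'I'] parent=O
Step 5 (up): focus=O path=root depth=0 children=['V', 'L', 'I'] (at root)
Step 6 (down 2): focus=I path=2 depth=1 children=[] left=['V', 'L'] right=[] parent=O
Step 7 (up): focus=O path=root depth=0 children=['V', 'L', 'I'] (at root)

Answer: O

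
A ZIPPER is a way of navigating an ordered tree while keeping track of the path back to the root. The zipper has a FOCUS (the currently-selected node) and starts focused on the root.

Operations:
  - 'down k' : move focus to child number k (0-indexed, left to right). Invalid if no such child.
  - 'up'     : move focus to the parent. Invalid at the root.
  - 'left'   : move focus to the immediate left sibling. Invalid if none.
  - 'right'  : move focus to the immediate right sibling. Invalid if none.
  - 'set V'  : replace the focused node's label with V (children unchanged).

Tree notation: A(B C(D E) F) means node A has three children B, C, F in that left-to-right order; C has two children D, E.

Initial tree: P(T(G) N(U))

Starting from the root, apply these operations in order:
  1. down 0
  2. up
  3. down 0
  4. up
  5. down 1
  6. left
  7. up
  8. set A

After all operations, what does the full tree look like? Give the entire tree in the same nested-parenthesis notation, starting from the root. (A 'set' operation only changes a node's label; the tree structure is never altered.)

Step 1 (down 0): focus=T path=0 depth=1 children=['G'] left=[] right=['N'] parent=P
Step 2 (up): focus=P path=root depth=0 children=['T', 'N'] (at root)
Step 3 (down 0): focus=T path=0 depth=1 children=['G'] left=[] right=['N'] parent=P
Step 4 (up): focus=P path=root depth=0 children=['T', 'N'] (at root)
Step 5 (down 1): focus=N path=1 depth=1 children=['U'] left=['T'] right=[] parent=P
Step 6 (left): focus=T path=0 depth=1 children=['G'] left=[] right=['N'] parent=P
Step 7 (up): focus=P path=root depth=0 children=['T', 'N'] (at root)
Step 8 (set A): focus=A path=root depth=0 children=['T', 'N'] (at root)

Answer: A(T(G) N(U))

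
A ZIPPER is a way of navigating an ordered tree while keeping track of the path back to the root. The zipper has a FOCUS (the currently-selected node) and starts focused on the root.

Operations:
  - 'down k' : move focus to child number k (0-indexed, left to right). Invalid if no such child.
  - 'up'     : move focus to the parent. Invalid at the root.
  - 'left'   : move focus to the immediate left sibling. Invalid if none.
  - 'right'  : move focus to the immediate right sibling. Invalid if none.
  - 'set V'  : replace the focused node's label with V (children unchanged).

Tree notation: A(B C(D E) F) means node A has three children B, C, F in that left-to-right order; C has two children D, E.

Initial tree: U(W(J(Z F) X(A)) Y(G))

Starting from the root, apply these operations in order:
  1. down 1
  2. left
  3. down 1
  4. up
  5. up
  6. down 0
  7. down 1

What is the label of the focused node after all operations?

Answer: X

Derivation:
Step 1 (down 1): focus=Y path=1 depth=1 children=['G'] left=['W'] right=[] parent=U
Step 2 (left): focus=W path=0 depth=1 children=['J', 'X'] left=[] right=['Y'] parent=U
Step 3 (down 1): focus=X path=0/1 depth=2 children=['A'] left=['J'] right=[] parent=W
Step 4 (up): focus=W path=0 depth=1 children=['J', 'X'] left=[] right=['Y'] parent=U
Step 5 (up): focus=U path=root depth=0 children=['W', 'Y'] (at root)
Step 6 (down 0): focus=W path=0 depth=1 children=['J', 'X'] left=[] right=['Y'] parent=U
Step 7 (down 1): focus=X path=0/1 depth=2 children=['A'] left=['J'] right=[] parent=W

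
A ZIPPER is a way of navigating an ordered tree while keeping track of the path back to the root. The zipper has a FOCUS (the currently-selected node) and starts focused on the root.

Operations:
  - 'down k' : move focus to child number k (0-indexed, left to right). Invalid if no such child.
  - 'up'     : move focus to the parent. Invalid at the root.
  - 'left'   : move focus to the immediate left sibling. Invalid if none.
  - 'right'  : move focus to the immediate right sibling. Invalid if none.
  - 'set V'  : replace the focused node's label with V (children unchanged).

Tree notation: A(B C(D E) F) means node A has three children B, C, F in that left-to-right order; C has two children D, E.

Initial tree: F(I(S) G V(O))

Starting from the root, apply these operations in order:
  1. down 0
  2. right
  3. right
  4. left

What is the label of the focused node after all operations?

Step 1 (down 0): focus=I path=0 depth=1 children=['S'] left=[] right=['G', 'V'] parent=F
Step 2 (right): focus=G path=1 depth=1 children=[] left=['I'] right=['V'] parent=F
Step 3 (right): focus=V path=2 depth=1 children=['O'] left=['I', 'G'] right=[] parent=F
Step 4 (left): focus=G path=1 depth=1 children=[] left=['I'] right=['V'] parent=F

Answer: G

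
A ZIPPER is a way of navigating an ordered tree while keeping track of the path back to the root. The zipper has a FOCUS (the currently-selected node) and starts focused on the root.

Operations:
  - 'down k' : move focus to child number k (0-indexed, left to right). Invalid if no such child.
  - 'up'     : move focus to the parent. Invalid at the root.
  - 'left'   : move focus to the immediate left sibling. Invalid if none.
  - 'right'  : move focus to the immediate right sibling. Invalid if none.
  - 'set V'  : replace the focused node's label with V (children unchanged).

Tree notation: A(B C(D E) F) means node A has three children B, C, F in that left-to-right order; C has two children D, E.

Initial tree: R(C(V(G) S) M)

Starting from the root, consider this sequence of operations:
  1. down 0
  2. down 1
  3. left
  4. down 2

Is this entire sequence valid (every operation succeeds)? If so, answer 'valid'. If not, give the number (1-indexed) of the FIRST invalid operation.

Step 1 (down 0): focus=C path=0 depth=1 children=['V', 'S'] left=[] right=['M'] parent=R
Step 2 (down 1): focus=S path=0/1 depth=2 children=[] left=['V'] right=[] parent=C
Step 3 (left): focus=V path=0/0 depth=2 children=['G'] left=[] right=['S'] parent=C
Step 4 (down 2): INVALID

Answer: 4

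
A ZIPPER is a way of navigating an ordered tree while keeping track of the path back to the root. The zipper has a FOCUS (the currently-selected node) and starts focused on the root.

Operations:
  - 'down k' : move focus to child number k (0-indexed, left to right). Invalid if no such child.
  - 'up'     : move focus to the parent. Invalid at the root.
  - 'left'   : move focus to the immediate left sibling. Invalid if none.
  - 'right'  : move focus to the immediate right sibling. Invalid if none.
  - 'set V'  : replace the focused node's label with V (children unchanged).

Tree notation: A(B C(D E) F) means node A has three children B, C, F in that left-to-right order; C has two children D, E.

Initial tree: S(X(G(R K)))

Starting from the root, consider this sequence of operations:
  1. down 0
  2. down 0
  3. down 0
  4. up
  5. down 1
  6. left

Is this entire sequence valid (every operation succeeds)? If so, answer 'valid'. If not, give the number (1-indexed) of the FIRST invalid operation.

Step 1 (down 0): focus=X path=0 depth=1 children=['G'] left=[] right=[] parent=S
Step 2 (down 0): focus=G path=0/0 depth=2 children=['R', 'K'] left=[] right=[] parent=X
Step 3 (down 0): focus=R path=0/0/0 depth=3 children=[] left=[] right=['K'] parent=G
Step 4 (up): focus=G path=0/0 depth=2 children=['R', 'K'] left=[] right=[] parent=X
Step 5 (down 1): focus=K path=0/0/1 depth=3 children=[] left=['R'] right=[] parent=G
Step 6 (left): focus=R path=0/0/0 depth=3 children=[] left=[] right=['K'] parent=G

Answer: valid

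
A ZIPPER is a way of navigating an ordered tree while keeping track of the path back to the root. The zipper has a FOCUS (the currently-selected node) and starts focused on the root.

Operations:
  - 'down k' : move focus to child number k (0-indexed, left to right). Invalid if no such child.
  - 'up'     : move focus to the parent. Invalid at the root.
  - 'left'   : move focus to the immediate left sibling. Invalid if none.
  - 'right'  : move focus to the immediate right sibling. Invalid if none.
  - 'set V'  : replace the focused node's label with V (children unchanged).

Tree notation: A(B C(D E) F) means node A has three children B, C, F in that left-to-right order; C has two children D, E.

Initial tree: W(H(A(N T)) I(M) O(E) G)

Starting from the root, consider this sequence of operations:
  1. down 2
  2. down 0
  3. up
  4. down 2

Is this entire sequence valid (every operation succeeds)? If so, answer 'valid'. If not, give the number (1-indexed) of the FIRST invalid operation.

Step 1 (down 2): focus=O path=2 depth=1 children=['E'] left=['H', 'I'] right=['G'] parent=W
Step 2 (down 0): focus=E path=2/0 depth=2 children=[] left=[] right=[] parent=O
Step 3 (up): focus=O path=2 depth=1 children=['E'] left=['H', 'I'] right=['G'] parent=W
Step 4 (down 2): INVALID

Answer: 4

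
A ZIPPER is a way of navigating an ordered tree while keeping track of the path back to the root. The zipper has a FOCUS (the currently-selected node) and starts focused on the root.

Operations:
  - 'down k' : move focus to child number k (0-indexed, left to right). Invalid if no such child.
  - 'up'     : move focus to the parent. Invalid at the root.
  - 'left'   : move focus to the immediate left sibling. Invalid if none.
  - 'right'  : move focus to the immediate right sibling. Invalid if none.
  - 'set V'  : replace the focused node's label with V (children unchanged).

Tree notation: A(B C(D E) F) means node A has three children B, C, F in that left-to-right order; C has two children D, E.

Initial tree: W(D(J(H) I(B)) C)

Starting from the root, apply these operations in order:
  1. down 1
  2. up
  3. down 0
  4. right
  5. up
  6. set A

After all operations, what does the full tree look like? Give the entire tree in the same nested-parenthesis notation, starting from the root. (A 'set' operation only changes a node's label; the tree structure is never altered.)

Step 1 (down 1): focus=C path=1 depth=1 children=[] left=['D'] right=[] parent=W
Step 2 (up): focus=W path=root depth=0 children=['D', 'C'] (at root)
Step 3 (down 0): focus=D path=0 depth=1 children=['J', 'I'] left=[] right=['C'] parent=W
Step 4 (right): focus=C path=1 depth=1 children=[] left=['D'] right=[] parent=W
Step 5 (up): focus=W path=root depth=0 children=['D', 'C'] (at root)
Step 6 (set A): focus=A path=root depth=0 children=['D', 'C'] (at root)

Answer: A(D(J(H) I(B)) C)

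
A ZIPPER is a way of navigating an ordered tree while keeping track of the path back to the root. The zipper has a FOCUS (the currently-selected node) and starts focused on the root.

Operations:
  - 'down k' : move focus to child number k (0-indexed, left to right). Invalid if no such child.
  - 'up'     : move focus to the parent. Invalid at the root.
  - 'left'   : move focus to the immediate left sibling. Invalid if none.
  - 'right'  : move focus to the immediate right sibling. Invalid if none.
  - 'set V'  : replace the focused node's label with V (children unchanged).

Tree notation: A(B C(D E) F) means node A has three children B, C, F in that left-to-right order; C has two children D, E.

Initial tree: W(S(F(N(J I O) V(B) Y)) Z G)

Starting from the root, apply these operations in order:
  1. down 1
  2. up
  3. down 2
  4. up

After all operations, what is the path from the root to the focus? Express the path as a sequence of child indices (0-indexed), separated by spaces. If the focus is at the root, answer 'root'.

Step 1 (down 1): focus=Z path=1 depth=1 children=[] left=['S'] right=['G'] parent=W
Step 2 (up): focus=W path=root depth=0 children=['S', 'Z', 'G'] (at root)
Step 3 (down 2): focus=G path=2 depth=1 children=[] left=['S', 'Z'] right=[] parent=W
Step 4 (up): focus=W path=root depth=0 children=['S', 'Z', 'G'] (at root)

Answer: root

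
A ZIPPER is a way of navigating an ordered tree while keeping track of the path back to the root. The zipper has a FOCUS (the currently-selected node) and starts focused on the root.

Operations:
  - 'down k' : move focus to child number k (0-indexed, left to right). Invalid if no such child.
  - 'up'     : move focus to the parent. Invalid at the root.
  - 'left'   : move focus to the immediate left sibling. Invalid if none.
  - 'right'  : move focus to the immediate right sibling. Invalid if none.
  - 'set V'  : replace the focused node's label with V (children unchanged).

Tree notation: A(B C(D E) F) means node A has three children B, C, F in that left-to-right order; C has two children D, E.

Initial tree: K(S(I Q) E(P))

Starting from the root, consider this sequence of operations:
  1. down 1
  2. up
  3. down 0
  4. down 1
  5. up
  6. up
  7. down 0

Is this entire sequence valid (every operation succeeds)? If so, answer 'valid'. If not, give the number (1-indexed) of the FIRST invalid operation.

Step 1 (down 1): focus=E path=1 depth=1 children=['P'] left=['S'] right=[] parent=K
Step 2 (up): focus=K path=root depth=0 children=['S', 'E'] (at root)
Step 3 (down 0): focus=S path=0 depth=1 children=['I', 'Q'] left=[] right=['E'] parent=K
Step 4 (down 1): focus=Q path=0/1 depth=2 children=[] left=['I'] right=[] parent=S
Step 5 (up): focus=S path=0 depth=1 children=['I', 'Q'] left=[] right=['E'] parent=K
Step 6 (up): focus=K path=root depth=0 children=['S', 'E'] (at root)
Step 7 (down 0): focus=S path=0 depth=1 children=['I', 'Q'] left=[] right=['E'] parent=K

Answer: valid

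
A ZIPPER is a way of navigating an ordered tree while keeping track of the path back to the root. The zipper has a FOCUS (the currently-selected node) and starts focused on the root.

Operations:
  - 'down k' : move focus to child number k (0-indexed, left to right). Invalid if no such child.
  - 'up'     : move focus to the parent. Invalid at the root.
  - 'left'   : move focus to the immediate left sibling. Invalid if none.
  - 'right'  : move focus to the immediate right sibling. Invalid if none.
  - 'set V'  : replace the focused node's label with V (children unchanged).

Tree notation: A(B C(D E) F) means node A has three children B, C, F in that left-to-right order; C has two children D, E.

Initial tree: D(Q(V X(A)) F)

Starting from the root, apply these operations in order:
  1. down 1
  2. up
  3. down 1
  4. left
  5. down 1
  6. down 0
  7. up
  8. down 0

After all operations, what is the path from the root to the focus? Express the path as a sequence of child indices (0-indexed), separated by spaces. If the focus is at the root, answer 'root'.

Step 1 (down 1): focus=F path=1 depth=1 children=[] left=['Q'] right=[] parent=D
Step 2 (up): focus=D path=root depth=0 children=['Q', 'F'] (at root)
Step 3 (down 1): focus=F path=1 depth=1 children=[] left=['Q'] right=[] parent=D
Step 4 (left): focus=Q path=0 depth=1 children=['V', 'X'] left=[] right=['F'] parent=D
Step 5 (down 1): focus=X path=0/1 depth=2 children=['A'] left=['V'] right=[] parent=Q
Step 6 (down 0): focus=A path=0/1/0 depth=3 children=[] left=[] right=[] parent=X
Step 7 (up): focus=X path=0/1 depth=2 children=['A'] left=['V'] right=[] parent=Q
Step 8 (down 0): focus=A path=0/1/0 depth=3 children=[] left=[] right=[] parent=X

Answer: 0 1 0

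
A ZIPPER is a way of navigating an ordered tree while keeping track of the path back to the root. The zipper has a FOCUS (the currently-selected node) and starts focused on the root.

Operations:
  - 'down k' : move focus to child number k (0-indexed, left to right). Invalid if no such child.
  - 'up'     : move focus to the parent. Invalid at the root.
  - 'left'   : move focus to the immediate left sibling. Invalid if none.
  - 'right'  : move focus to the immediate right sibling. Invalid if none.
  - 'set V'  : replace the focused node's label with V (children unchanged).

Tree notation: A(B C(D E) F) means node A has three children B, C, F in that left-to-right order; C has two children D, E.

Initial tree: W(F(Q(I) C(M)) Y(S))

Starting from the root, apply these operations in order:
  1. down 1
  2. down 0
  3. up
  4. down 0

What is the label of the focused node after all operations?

Step 1 (down 1): focus=Y path=1 depth=1 children=['S'] left=['F'] right=[] parent=W
Step 2 (down 0): focus=S path=1/0 depth=2 children=[] left=[] right=[] parent=Y
Step 3 (up): focus=Y path=1 depth=1 children=['S'] left=['F'] right=[] parent=W
Step 4 (down 0): focus=S path=1/0 depth=2 children=[] left=[] right=[] parent=Y

Answer: S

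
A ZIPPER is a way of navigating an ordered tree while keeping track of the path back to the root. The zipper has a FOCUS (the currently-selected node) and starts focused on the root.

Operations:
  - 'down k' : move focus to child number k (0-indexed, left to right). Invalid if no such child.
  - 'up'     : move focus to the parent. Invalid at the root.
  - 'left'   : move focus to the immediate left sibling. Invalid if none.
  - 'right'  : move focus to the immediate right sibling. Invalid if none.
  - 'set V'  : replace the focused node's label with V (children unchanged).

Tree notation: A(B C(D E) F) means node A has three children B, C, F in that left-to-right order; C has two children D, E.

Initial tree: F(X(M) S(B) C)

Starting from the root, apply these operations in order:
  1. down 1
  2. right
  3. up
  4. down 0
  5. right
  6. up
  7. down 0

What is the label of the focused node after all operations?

Answer: X

Derivation:
Step 1 (down 1): focus=S path=1 depth=1 children=['B'] left=['X'] right=['C'] parent=F
Step 2 (right): focus=C path=2 depth=1 children=[] left=['X', 'S'] right=[] parent=F
Step 3 (up): focus=F path=root depth=0 children=['X', 'S', 'C'] (at root)
Step 4 (down 0): focus=X path=0 depth=1 children=['M'] left=[] right=['S', 'C'] parent=F
Step 5 (right): focus=S path=1 depth=1 children=['B'] left=['X'] right=['C'] parent=F
Step 6 (up): focus=F path=root depth=0 children=['X', 'S', 'C'] (at root)
Step 7 (down 0): focus=X path=0 depth=1 children=['M'] left=[] right=['S', 'C'] parent=F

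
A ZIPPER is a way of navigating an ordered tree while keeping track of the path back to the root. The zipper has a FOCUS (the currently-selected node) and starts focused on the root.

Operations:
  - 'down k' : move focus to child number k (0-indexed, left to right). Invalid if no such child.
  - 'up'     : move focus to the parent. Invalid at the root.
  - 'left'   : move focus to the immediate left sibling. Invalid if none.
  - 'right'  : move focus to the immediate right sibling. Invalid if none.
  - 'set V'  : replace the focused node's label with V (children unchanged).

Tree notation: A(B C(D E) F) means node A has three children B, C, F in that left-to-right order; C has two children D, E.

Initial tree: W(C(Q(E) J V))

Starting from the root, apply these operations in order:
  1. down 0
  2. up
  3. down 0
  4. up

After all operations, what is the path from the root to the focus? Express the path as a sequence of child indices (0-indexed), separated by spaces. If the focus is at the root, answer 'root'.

Step 1 (down 0): focus=C path=0 depth=1 children=['Q', 'J', 'V'] left=[] right=[] parent=W
Step 2 (up): focus=W path=root depth=0 children=['C'] (at root)
Step 3 (down 0): focus=C path=0 depth=1 children=['Q', 'J', 'V'] left=[] right=[] parent=W
Step 4 (up): focus=W path=root depth=0 children=['C'] (at root)

Answer: root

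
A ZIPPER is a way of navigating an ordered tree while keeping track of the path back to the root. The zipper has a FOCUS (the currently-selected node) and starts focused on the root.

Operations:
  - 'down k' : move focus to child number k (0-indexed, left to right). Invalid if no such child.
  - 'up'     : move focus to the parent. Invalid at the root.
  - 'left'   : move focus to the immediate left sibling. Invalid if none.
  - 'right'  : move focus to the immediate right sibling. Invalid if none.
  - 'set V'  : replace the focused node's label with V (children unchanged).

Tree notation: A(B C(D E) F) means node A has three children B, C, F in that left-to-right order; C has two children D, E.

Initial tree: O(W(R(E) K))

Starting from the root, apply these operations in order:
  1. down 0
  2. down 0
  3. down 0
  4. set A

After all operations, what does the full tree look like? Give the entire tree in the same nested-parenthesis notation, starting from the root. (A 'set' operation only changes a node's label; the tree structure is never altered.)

Answer: O(W(R(A) K))

Derivation:
Step 1 (down 0): focus=W path=0 depth=1 children=['R', 'K'] left=[] right=[] parent=O
Step 2 (down 0): focus=R path=0/0 depth=2 children=['E'] left=[] right=['K'] parent=W
Step 3 (down 0): focus=E path=0/0/0 depth=3 children=[] left=[] right=[] parent=R
Step 4 (set A): focus=A path=0/0/0 depth=3 children=[] left=[] right=[] parent=R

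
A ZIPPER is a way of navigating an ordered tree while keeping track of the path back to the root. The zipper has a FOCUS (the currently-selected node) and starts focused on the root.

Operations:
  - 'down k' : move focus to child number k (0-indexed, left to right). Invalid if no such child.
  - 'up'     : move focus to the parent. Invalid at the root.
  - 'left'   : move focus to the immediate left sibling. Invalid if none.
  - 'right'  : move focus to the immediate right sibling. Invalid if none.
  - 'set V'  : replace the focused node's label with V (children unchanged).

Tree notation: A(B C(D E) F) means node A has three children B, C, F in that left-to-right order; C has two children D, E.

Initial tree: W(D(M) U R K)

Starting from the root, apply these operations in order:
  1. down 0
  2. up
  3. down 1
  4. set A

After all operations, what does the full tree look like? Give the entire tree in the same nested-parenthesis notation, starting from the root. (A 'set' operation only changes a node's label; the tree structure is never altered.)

Answer: W(D(M) A R K)

Derivation:
Step 1 (down 0): focus=D path=0 depth=1 children=['M'] left=[] right=['U', 'R', 'K'] parent=W
Step 2 (up): focus=W path=root depth=0 children=['D', 'U', 'R', 'K'] (at root)
Step 3 (down 1): focus=U path=1 depth=1 children=[] left=['D'] right=['R', 'K'] parent=W
Step 4 (set A): focus=A path=1 depth=1 children=[] left=['D'] right=['R', 'K'] parent=W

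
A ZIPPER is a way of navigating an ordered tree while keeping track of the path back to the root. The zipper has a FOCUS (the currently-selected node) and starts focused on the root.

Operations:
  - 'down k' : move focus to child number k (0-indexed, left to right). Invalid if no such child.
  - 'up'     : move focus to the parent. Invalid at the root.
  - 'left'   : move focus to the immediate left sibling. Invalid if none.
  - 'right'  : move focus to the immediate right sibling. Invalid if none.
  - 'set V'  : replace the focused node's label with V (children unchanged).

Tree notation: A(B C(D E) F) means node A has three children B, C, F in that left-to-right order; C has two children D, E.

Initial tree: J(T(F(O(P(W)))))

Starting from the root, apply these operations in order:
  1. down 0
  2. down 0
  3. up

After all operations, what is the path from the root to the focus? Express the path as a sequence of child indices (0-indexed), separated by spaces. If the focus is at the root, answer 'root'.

Step 1 (down 0): focus=T path=0 depth=1 children=['F'] left=[] right=[] parent=J
Step 2 (down 0): focus=F path=0/0 depth=2 children=['O'] left=[] right=[] parent=T
Step 3 (up): focus=T path=0 depth=1 children=['F'] left=[] right=[] parent=J

Answer: 0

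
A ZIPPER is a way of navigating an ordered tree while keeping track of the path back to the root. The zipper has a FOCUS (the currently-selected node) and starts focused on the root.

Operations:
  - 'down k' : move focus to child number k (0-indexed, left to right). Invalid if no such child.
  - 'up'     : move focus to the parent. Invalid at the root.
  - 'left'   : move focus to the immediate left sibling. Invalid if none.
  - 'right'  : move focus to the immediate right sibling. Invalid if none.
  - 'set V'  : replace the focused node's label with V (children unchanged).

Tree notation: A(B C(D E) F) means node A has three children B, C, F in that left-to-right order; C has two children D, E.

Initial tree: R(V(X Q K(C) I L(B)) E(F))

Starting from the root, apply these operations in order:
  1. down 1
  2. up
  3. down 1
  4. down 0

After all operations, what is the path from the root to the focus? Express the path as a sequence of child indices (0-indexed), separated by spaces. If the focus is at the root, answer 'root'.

Step 1 (down 1): focus=E path=1 depth=1 children=['F'] left=['V'] right=[] parent=R
Step 2 (up): focus=R path=root depth=0 children=['V', 'E'] (at root)
Step 3 (down 1): focus=E path=1 depth=1 children=['F'] left=['V'] right=[] parent=R
Step 4 (down 0): focus=F path=1/0 depth=2 children=[] left=[] right=[] parent=E

Answer: 1 0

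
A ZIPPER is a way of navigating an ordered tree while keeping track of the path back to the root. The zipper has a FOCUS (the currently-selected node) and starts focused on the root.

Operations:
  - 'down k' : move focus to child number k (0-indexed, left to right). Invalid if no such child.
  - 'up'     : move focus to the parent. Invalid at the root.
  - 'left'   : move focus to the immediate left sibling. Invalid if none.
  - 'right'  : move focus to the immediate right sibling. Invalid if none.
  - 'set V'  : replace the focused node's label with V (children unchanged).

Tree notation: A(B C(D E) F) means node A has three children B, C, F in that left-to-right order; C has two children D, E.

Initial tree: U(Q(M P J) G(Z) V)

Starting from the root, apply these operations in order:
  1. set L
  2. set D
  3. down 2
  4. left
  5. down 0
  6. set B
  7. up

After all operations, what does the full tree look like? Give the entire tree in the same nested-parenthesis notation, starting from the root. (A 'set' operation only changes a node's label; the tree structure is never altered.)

Answer: D(Q(M P J) G(B) V)

Derivation:
Step 1 (set L): focus=L path=root depth=0 children=['Q', 'G', 'V'] (at root)
Step 2 (set D): focus=D path=root depth=0 children=['Q', 'G', 'V'] (at root)
Step 3 (down 2): focus=V path=2 depth=1 children=[] left=['Q', 'G'] right=[] parent=D
Step 4 (left): focus=G path=1 depth=1 children=['Z'] left=['Q'] right=['V'] parent=D
Step 5 (down 0): focus=Z path=1/0 depth=2 children=[] left=[] right=[] parent=G
Step 6 (set B): focus=B path=1/0 depth=2 children=[] left=[] right=[] parent=G
Step 7 (up): focus=G path=1 depth=1 children=['B'] left=['Q'] right=['V'] parent=D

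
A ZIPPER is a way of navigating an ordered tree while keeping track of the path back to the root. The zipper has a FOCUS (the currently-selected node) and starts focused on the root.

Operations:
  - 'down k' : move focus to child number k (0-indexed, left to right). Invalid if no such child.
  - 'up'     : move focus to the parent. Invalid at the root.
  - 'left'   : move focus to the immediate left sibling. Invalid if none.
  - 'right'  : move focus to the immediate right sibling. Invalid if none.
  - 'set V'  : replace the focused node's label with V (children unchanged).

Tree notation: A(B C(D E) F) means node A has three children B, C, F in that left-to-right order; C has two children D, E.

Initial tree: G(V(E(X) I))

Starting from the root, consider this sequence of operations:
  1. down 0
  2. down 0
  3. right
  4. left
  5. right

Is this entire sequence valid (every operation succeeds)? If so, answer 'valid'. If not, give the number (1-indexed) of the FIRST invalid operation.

Answer: valid

Derivation:
Step 1 (down 0): focus=V path=0 depth=1 children=['E', 'I'] left=[] right=[] parent=G
Step 2 (down 0): focus=E path=0/0 depth=2 children=['X'] left=[] right=['I'] parent=V
Step 3 (right): focus=I path=0/1 depth=2 children=[] left=['E'] right=[] parent=V
Step 4 (left): focus=E path=0/0 depth=2 children=['X'] left=[] right=['I'] parent=V
Step 5 (right): focus=I path=0/1 depth=2 children=[] left=['E'] right=[] parent=V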